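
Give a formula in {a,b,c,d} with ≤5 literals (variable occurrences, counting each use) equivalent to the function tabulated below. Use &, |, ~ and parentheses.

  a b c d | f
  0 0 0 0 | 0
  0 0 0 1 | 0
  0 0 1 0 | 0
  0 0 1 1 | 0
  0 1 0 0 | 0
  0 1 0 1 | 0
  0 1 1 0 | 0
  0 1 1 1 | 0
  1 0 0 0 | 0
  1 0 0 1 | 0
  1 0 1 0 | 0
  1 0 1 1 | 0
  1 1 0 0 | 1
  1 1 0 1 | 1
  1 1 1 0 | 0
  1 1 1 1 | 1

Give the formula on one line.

((a & (~c | d)) & b)

  ~c = 1100110011001100
  (~c | d) = 1101110111011101
  (a & (~c | d)) = 0000000011011101
  ((a & (~c | d)) & b) = 0000000000001101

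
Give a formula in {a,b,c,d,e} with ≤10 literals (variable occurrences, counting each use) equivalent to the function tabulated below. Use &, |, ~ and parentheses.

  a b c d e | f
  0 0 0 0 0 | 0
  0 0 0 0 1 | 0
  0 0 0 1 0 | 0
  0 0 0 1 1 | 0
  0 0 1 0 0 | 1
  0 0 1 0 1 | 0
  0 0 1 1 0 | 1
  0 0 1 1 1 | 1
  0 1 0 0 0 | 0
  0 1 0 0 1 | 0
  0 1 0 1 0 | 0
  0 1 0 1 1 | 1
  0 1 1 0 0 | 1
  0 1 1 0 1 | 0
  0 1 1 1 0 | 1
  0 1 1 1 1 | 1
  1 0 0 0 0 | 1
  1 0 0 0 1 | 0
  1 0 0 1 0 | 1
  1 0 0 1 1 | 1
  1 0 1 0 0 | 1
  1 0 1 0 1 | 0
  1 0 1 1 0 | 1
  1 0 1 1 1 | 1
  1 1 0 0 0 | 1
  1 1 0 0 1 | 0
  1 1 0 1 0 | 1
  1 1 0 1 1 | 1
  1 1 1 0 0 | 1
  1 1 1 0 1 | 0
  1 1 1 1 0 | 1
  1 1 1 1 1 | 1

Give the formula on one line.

  (b | a) = 00000000111111111111111111111111
  (c | (b | a)) = 00001111111111111111111111111111
  ~e = 10101010101010101010101010101010
  (~e & c) = 00001010000010100000101000001010
  (e | a) = 01010101010101011111111111111111
  ((~e & c) | (e | a)) = 01011111010111111111111111111111
  (~e | d) = 10111011101110111011101110111011
  (((~e & c) | (e | a)) & (~e | d)) = 00011011000110111011101110111011
  ((c | (b | a)) & (((~e & c) | (e | a)) & (~e | d))) = 00001011000110111011101110111011

((c | (b | a)) & (((~e & c) | (e | a)) & (~e | d)))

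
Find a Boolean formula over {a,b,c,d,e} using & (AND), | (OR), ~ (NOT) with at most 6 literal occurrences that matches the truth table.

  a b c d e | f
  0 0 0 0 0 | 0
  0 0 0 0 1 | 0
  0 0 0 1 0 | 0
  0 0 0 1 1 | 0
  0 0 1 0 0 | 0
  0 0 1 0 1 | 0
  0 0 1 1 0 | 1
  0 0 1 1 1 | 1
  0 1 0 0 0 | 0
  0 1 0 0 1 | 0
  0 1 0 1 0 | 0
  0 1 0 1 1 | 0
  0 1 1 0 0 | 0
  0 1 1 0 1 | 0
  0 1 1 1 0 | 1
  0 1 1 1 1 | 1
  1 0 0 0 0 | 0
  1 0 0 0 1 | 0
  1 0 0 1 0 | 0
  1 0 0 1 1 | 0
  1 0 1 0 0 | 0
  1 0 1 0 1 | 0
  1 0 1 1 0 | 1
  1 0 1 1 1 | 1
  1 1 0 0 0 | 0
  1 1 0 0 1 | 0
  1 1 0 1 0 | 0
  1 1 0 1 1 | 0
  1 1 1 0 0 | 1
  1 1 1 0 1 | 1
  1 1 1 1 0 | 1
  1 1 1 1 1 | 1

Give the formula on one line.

(c & (d | (a & b)))

  (a & b) = 00000000000000000000000011111111
  (d | (a & b)) = 00110011001100110011001111111111
  (c & (d | (a & b))) = 00000011000000110000001100001111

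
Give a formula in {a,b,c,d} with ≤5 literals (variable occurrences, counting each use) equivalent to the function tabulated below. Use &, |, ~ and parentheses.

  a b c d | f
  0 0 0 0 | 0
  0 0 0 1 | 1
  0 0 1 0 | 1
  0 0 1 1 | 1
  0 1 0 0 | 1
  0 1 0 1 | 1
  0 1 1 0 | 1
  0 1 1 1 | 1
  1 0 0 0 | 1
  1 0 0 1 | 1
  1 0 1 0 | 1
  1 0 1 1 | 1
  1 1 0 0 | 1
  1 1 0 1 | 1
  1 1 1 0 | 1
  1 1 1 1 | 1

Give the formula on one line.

  (a | d) = 0101010111111111
  ((a | d) | c) = 0111011111111111
  (b | ((a | d) | c)) = 0111111111111111

(b | ((a | d) | c))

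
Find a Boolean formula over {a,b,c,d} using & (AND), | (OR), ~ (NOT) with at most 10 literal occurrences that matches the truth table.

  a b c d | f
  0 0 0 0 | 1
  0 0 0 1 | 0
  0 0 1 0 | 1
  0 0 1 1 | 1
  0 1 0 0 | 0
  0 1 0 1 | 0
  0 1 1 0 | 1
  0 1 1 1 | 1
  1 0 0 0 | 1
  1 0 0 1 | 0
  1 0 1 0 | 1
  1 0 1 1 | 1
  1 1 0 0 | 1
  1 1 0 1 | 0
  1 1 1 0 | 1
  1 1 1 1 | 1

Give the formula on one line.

  ~b = 1111000011110000
  ~a = 1111111100000000
  (~b | ~a) = 1111111111110000
  ((~b | ~a) | c) = 1111111111110011
  ~d = 1010101010101010
  (((~b | ~a) | c) & ~d) = 1010101010100010
  (c | ~b) = 1111001111110011
  ((((~b | ~a) | c) & ~d) & (c | ~b)) = 1010001010100010
  (((((~b | ~a) | c) & ~d) & (c | ~b)) | c) = 1011001110110011
  (~d & a) = 0000000010101010
  ((((((~b | ~a) | c) & ~d) & (c | ~b)) | c) | (~d & a)) = 1011001110111011

((((((~b | ~a) | c) & ~d) & (c | ~b)) | c) | (~d & a))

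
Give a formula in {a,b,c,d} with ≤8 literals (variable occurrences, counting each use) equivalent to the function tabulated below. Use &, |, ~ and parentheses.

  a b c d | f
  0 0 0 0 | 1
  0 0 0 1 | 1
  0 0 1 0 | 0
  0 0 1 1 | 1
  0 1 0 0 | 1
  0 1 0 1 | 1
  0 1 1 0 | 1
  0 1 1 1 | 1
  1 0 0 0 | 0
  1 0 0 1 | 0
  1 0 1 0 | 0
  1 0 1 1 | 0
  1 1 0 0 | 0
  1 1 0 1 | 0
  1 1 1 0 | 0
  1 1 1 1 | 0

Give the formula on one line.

(~a & ((b | (d | ~c)) | a))

  ~a = 1111111100000000
  ~c = 1100110011001100
  (d | ~c) = 1101110111011101
  (b | (d | ~c)) = 1101111111011111
  ((b | (d | ~c)) | a) = 1101111111111111
  (~a & ((b | (d | ~c)) | a)) = 1101111100000000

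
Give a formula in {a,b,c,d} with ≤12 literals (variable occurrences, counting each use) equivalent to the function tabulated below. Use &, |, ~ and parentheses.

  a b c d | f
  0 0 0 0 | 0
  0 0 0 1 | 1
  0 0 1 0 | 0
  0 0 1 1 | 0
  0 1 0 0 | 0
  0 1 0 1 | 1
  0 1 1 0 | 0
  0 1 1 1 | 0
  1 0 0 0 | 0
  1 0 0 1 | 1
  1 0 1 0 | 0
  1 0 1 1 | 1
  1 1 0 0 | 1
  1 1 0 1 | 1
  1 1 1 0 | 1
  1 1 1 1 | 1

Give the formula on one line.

(((~c | a) | ~d) & ((a & (d | b)) | (~a & (d | a))))

  ~c = 1100110011001100
  (~c | a) = 1100110011111111
  ~d = 1010101010101010
  ((~c | a) | ~d) = 1110111011111111
  (d | b) = 0101111101011111
  (a & (d | b)) = 0000000001011111
  ~a = 1111111100000000
  (d | a) = 0101010111111111
  (~a & (d | a)) = 0101010100000000
  ((a & (d | b)) | (~a & (d | a))) = 0101010101011111
  (((~c | a) | ~d) & ((a & (d | b)) | (~a & (d | a)))) = 0100010001011111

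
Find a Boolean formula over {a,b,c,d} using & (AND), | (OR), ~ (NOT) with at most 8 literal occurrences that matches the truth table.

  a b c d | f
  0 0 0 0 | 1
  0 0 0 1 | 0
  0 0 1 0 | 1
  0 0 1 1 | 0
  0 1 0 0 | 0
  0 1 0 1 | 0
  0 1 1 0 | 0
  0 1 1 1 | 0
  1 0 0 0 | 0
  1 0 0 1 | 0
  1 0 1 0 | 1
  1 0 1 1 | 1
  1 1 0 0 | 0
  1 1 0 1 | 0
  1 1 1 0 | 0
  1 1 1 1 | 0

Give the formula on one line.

(~b & ((c | ~a) & (a | ~d)))

  ~b = 1111000011110000
  ~a = 1111111100000000
  (c | ~a) = 1111111100110011
  ~d = 1010101010101010
  (a | ~d) = 1010101011111111
  ((c | ~a) & (a | ~d)) = 1010101000110011
  (~b & ((c | ~a) & (a | ~d))) = 1010000000110000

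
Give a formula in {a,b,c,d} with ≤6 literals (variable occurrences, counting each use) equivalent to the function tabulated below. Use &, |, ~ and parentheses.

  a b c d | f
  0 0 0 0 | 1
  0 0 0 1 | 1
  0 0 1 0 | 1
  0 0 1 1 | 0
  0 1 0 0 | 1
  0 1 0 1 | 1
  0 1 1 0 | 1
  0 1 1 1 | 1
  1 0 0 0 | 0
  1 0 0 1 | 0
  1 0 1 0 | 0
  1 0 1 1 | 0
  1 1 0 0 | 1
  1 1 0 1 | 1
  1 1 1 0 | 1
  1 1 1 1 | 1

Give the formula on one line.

  ~a = 1111111100000000
  ~d = 1010101010101010
  ~c = 1100110011001100
  (~a & ~c) = 1100110000000000
  ((~a & ~c) & d) = 0100010000000000
  (~d | ((~a & ~c) & d)) = 1110111010101010
  (~a & (~d | ((~a & ~c) & d))) = 1110111000000000
  (b | (~a & (~d | ((~a & ~c) & d)))) = 1110111100001111

(b | (~a & (~d | ((~a & ~c) & d))))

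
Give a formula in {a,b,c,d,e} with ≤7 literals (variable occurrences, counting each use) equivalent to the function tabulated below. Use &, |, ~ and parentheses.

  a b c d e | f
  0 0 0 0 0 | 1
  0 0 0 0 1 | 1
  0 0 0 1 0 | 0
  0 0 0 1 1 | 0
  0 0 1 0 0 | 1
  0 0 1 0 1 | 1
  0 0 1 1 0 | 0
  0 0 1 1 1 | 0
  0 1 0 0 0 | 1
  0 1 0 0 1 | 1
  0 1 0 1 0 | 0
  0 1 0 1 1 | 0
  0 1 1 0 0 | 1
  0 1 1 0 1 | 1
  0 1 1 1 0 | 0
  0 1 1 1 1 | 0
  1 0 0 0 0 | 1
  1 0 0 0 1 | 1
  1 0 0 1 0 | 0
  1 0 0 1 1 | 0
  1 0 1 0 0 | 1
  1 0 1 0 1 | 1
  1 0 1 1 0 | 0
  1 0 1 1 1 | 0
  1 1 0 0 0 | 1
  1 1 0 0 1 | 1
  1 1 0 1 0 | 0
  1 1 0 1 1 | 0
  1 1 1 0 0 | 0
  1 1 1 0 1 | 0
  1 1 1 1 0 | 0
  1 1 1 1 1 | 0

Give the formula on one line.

  ~c = 11110000111100001111000011110000
  ~a = 11111111111111110000000000000000
  (~c | ~a) = 11111111111111111111000011110000
  ~d = 11001100110011001100110011001100
  ((~c | ~a) & ~d) = 11001100110011001100000011000000
  ~e = 10101010101010101010101010101010
  (b | ~e) = 10101010111111111010101011111111
  (((~c | ~a) & ~d) & (b | ~e)) = 10001000110011001000000011000000
  ~b = 11111111000000001111111100000000
  (~d & ~b) = 11001100000000001100110000000000
  ((((~c | ~a) & ~d) & (b | ~e)) | (~d & ~b)) = 11001100110011001100110011000000

((((~c | ~a) & ~d) & (b | ~e)) | (~d & ~b))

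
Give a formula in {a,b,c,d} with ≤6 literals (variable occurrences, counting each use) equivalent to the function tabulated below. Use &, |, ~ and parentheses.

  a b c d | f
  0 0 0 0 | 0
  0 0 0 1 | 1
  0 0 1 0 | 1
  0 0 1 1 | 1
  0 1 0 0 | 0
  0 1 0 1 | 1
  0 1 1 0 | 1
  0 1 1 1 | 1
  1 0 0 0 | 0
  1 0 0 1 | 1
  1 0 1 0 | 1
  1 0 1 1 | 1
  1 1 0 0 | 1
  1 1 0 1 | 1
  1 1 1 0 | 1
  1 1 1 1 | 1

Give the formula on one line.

  ~a = 1111111100000000
  (b | ~a) = 1111111100001111
  (a & (b | ~a)) = 0000000000001111
  (d | (a & (b | ~a))) = 0101010101011111
  ~d = 1010101010101010
  (c & ~d) = 0010001000100010
  ((d | (a & (b | ~a))) | (c & ~d)) = 0111011101111111

((d | (a & (b | ~a))) | (c & ~d))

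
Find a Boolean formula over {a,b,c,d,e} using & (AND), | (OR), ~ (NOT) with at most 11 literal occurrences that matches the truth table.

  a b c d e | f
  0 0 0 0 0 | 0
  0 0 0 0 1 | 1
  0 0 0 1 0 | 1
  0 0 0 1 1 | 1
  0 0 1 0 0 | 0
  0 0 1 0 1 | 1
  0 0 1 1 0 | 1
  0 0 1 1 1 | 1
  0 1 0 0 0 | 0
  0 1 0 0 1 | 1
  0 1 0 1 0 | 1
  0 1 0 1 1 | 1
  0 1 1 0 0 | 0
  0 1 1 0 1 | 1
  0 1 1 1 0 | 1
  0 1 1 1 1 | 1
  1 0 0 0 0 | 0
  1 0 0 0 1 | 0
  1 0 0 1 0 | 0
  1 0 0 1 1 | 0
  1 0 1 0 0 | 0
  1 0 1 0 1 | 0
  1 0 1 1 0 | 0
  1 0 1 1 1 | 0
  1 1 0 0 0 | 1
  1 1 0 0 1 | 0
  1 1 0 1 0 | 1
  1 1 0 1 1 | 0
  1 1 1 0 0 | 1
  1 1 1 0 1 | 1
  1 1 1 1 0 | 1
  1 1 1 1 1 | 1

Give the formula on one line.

((((e | d) | a) & (c | (~e | ~a))) & (b | ~a))

  (e | d) = 01110111011101110111011101110111
  ((e | d) | a) = 01110111011101111111111111111111
  ~e = 10101010101010101010101010101010
  ~a = 11111111111111110000000000000000
  (~e | ~a) = 11111111111111111010101010101010
  (c | (~e | ~a)) = 11111111111111111010111110101111
  (((e | d) | a) & (c | (~e | ~a))) = 01110111011101111010111110101111
  (b | ~a) = 11111111111111110000000011111111
  ((((e | d) | a) & (c | (~e | ~a))) & (b | ~a)) = 01110111011101110000000010101111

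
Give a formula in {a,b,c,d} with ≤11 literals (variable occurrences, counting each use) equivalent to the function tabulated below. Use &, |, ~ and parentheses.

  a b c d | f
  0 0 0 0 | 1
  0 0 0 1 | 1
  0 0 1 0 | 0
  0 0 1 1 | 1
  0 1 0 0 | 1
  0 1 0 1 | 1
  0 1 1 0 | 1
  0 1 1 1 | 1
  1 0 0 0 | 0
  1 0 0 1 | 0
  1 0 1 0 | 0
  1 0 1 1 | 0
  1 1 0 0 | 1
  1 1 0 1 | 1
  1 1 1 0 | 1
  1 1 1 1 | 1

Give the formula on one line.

(b | ((((d & c) | ~c) & ~a) | ((a & c) & b)))

  (d & c) = 0001000100010001
  ~c = 1100110011001100
  ((d & c) | ~c) = 1101110111011101
  ~a = 1111111100000000
  (((d & c) | ~c) & ~a) = 1101110100000000
  (a & c) = 0000000000110011
  ((a & c) & b) = 0000000000000011
  ((((d & c) | ~c) & ~a) | ((a & c) & b)) = 1101110100000011
  (b | ((((d & c) | ~c) & ~a) | ((a & c) & b))) = 1101111100001111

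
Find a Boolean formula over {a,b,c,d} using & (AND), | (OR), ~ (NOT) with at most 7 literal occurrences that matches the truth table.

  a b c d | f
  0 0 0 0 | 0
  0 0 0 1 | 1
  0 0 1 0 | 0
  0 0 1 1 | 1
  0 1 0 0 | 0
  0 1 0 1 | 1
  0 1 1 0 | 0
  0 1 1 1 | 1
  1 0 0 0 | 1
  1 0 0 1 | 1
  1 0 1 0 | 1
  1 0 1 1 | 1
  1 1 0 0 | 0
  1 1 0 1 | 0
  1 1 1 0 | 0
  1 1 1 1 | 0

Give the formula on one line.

((d | (a & (c | ~d))) & (~a | ~b))

  ~d = 1010101010101010
  (c | ~d) = 1011101110111011
  (a & (c | ~d)) = 0000000010111011
  (d | (a & (c | ~d))) = 0101010111111111
  ~a = 1111111100000000
  ~b = 1111000011110000
  (~a | ~b) = 1111111111110000
  ((d | (a & (c | ~d))) & (~a | ~b)) = 0101010111110000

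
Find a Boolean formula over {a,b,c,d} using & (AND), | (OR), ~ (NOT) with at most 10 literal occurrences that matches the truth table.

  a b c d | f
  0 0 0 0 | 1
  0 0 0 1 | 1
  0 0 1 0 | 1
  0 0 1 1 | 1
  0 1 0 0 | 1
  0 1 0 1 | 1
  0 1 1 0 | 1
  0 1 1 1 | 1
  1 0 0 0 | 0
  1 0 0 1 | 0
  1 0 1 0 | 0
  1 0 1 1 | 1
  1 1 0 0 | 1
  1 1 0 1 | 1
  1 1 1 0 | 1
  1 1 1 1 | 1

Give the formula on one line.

((~a | (c | b)) & ((b | d) | (~c | (~a | (b & ~d)))))

  ~a = 1111111100000000
  (c | b) = 0011111100111111
  (~a | (c | b)) = 1111111100111111
  (b | d) = 0101111101011111
  ~c = 1100110011001100
  ~d = 1010101010101010
  (b & ~d) = 0000101000001010
  (~a | (b & ~d)) = 1111111100001010
  (~c | (~a | (b & ~d))) = 1111111111001110
  ((b | d) | (~c | (~a | (b & ~d)))) = 1111111111011111
  ((~a | (c | b)) & ((b | d) | (~c | (~a | (b & ~d))))) = 1111111100011111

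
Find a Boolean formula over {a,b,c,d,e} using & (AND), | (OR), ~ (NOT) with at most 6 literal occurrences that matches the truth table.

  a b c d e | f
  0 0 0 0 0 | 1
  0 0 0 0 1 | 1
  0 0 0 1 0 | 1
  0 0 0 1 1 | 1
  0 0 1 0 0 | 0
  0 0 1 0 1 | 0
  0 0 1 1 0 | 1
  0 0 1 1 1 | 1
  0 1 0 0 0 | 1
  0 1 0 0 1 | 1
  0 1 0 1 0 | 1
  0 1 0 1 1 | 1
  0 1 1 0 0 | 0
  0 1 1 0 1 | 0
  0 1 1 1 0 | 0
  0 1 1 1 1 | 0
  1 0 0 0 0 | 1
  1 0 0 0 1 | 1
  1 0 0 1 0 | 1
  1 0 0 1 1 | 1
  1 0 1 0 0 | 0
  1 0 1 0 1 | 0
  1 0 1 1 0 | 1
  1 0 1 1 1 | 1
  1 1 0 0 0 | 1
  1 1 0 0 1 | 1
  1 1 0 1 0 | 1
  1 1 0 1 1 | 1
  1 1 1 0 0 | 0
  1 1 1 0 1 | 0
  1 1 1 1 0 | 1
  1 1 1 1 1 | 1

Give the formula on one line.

  ~e = 10101010101010101010101010101010
  (~e | c) = 10101111101011111010111110101111
  (a & (~e | c)) = 00000000000000001010111110101111
  ~b = 11111111000000001111111100000000
  ((a & (~e | c)) | ~b) = 11111111000000001111111110101111
  (((a & (~e | c)) | ~b) & d) = 00110011000000000011001100100011
  ~c = 11110000111100001111000011110000
  ((((a & (~e | c)) | ~b) & d) | ~c) = 11110011111100001111001111110011

((((a & (~e | c)) | ~b) & d) | ~c)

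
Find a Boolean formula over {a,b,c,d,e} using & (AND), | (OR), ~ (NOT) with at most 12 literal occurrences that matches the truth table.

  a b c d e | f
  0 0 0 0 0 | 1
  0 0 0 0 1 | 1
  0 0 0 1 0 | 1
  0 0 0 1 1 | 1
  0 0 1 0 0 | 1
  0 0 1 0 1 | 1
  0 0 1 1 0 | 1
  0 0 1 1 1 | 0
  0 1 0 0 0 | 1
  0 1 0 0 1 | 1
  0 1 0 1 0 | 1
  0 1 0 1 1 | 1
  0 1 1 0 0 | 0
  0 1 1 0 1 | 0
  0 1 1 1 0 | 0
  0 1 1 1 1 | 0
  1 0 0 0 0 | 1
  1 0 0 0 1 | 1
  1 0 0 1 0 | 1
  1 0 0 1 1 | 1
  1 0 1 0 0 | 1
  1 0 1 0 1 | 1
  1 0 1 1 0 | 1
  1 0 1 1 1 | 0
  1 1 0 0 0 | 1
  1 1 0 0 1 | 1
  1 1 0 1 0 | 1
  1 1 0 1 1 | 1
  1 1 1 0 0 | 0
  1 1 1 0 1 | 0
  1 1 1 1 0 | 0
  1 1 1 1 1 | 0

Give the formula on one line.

  ~b = 11111111000000001111111100000000
  ~e = 10101010101010101010101010101010
  ~d = 11001100110011001100110011001100
  (~e | ~d) = 11101110111011101110111011101110
  (~b & (~e | ~d)) = 11101110000000001110111000000000
  ~c = 11110000111100001111000011110000
  (b & ~c) = 00000000111100000000000011110000
  ((b & ~c) & ~d) = 00000000110000000000000011000000
  ~a = 11111111111111110000000000000000
  (d | ~a) = 11111111111111110011001100110011
  (~c & (d | ~a)) = 11110000111100000011000000110000
  (((b & ~c) & ~d) | (~c & (d | ~a))) = 11110000111100000011000011110000
  ((~b & (~e | ~d)) | (((b & ~c) & ~d) | (~c & (d | ~a)))) = 11111110111100001111111011110000

((~b & (~e | ~d)) | (((b & ~c) & ~d) | (~c & (d | ~a))))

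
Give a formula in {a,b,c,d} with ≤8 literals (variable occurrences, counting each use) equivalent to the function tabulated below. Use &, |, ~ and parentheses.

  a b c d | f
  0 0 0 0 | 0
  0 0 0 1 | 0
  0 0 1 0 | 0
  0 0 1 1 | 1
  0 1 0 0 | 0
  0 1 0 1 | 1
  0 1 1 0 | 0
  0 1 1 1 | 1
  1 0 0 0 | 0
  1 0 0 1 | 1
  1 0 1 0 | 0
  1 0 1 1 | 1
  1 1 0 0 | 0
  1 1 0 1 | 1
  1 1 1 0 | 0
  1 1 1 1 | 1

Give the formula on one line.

  (b | a) = 0000111111111111
  ~d = 1010101010101010
  ~b = 1111000011110000
  (~d | ~b) = 1111101011111010
  ~a = 1111111100000000
  (c & ~a) = 0011001100000000
  ((~d | ~b) & (c & ~a)) = 0011001000000000
  ((b | a) | ((~d | ~b) & (c & ~a))) = 0011111111111111
  (((b | a) | ((~d | ~b) & (c & ~a))) & d) = 0001010101010101

(((b | a) | ((~d | ~b) & (c & ~a))) & d)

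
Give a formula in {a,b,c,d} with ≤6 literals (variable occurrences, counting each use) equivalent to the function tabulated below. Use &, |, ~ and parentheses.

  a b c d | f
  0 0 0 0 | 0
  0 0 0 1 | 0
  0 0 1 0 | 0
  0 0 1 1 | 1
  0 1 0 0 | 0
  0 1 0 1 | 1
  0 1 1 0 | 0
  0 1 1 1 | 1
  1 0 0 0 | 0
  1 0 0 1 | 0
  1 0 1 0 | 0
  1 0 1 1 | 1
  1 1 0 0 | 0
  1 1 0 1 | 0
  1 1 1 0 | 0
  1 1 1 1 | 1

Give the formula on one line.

(d & (((c | (~a & b)) & d) | ~d))

  ~a = 1111111100000000
  (~a & b) = 0000111100000000
  (c | (~a & b)) = 0011111100110011
  ((c | (~a & b)) & d) = 0001010100010001
  ~d = 1010101010101010
  (((c | (~a & b)) & d) | ~d) = 1011111110111011
  (d & (((c | (~a & b)) & d) | ~d)) = 0001010100010001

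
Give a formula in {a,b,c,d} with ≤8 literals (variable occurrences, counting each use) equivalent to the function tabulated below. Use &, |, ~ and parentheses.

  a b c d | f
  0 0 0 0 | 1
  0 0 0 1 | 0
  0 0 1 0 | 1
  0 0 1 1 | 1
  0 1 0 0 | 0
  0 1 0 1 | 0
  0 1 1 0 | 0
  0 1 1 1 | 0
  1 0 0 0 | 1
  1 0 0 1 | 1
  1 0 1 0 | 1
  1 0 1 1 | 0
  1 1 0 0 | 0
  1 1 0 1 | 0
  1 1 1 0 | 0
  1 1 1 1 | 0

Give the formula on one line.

  ~b = 1111000011110000
  ~c = 1100110011001100
  ~a = 1111111100000000
  (~c | ~a) = 1111111111001100
  (a | c) = 0011001111111111
  ((~c | ~a) & (a | c)) = 0011001111001100
  ~d = 1010101010101010
  (((~c | ~a) & (a | c)) | ~d) = 1011101111101110
  (~b & (((~c | ~a) & (a | c)) | ~d)) = 1011000011100000

(~b & (((~c | ~a) & (a | c)) | ~d))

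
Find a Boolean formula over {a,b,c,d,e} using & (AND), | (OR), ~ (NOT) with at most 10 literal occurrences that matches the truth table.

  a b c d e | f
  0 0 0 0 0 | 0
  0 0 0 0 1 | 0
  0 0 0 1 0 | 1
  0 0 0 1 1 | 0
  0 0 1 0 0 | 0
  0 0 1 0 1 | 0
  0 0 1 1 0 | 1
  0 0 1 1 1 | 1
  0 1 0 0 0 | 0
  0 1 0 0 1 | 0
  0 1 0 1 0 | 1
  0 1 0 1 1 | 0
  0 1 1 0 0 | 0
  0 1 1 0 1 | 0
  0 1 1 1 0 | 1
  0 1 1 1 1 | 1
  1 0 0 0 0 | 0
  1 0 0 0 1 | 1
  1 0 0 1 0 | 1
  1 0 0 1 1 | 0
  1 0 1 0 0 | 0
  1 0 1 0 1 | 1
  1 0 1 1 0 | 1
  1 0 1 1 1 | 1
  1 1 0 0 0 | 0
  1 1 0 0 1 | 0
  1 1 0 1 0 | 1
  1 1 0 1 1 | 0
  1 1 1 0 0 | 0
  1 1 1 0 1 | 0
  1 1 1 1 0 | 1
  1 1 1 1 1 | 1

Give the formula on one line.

  ~d = 11001100110011001100110011001100
  (~d & a) = 00000000000000001100110011001100
  (c | (~d & a)) = 00001111000011111100111111001111
  ~e = 10101010101010101010101010101010
  ((c | (~d & a)) | ~e) = 10101111101011111110111111101111
  ~b = 11111111000000001111111100000000
  (~b & e) = 01010101000000000101010100000000
  (a & (~b & e)) = 00000000000000000101010100000000
  ((a & (~b & e)) | d) = 00110011001100110111011100110011
  (((c | (~d & a)) | ~e) & ((a & (~b & e)) | d)) = 00100011001000110110011100100011

(((c | (~d & a)) | ~e) & ((a & (~b & e)) | d))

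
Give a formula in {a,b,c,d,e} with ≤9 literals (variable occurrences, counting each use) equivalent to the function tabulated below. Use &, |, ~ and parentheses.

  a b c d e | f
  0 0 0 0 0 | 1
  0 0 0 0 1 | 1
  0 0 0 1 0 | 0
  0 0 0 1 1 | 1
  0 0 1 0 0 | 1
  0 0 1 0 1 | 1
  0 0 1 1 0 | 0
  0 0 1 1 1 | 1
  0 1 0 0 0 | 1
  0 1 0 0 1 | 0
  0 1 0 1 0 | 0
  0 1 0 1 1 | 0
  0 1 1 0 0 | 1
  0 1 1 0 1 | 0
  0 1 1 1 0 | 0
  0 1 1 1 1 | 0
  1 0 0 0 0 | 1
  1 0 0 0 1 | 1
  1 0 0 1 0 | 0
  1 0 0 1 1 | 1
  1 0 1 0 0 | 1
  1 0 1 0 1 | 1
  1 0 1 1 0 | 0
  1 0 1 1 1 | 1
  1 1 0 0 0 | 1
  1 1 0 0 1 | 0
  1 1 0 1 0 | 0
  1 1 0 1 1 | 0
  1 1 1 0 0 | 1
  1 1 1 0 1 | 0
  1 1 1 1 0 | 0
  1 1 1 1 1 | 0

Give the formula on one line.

((~b & e) | (~e & (~d & (~e | (~c & ~a)))))

  ~b = 11111111000000001111111100000000
  (~b & e) = 01010101000000000101010100000000
  ~e = 10101010101010101010101010101010
  ~d = 11001100110011001100110011001100
  ~c = 11110000111100001111000011110000
  ~a = 11111111111111110000000000000000
  (~c & ~a) = 11110000111100000000000000000000
  (~e | (~c & ~a)) = 11111010111110101010101010101010
  (~d & (~e | (~c & ~a))) = 11001000110010001000100010001000
  (~e & (~d & (~e | (~c & ~a)))) = 10001000100010001000100010001000
  ((~b & e) | (~e & (~d & (~e | (~c & ~a))))) = 11011101100010001101110110001000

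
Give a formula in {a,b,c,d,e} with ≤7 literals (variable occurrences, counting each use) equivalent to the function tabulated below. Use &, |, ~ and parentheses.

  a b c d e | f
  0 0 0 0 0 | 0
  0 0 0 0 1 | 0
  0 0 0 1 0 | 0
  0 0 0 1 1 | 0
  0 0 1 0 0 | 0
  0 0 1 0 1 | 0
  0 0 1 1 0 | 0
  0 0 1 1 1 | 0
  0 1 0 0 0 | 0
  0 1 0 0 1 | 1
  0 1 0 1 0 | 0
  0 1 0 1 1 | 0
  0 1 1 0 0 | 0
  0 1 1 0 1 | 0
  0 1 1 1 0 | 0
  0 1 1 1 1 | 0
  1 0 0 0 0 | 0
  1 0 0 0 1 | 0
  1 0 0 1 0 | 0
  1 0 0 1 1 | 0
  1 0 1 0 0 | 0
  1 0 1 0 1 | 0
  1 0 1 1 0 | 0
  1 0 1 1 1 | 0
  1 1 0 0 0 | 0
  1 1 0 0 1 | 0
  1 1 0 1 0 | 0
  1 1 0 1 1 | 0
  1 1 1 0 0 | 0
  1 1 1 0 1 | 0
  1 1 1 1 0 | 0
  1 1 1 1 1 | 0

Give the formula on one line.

(((a & ~e) | e) & (((~a & ~c) & ~d) & b))

  ~e = 10101010101010101010101010101010
  (a & ~e) = 00000000000000001010101010101010
  ((a & ~e) | e) = 01010101010101011111111111111111
  ~a = 11111111111111110000000000000000
  ~c = 11110000111100001111000011110000
  (~a & ~c) = 11110000111100000000000000000000
  ~d = 11001100110011001100110011001100
  ((~a & ~c) & ~d) = 11000000110000000000000000000000
  (((~a & ~c) & ~d) & b) = 00000000110000000000000000000000
  (((a & ~e) | e) & (((~a & ~c) & ~d) & b)) = 00000000010000000000000000000000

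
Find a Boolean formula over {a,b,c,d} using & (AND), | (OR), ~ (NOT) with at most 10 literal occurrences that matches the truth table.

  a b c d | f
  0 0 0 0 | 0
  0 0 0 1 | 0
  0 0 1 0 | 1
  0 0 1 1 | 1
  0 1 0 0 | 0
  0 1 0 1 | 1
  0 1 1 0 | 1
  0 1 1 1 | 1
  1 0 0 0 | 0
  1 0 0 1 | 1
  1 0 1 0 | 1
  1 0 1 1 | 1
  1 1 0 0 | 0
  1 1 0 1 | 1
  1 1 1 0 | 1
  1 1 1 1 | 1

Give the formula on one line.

  ~c = 1100110011001100
  (a | ~c) = 1100110011111111
  ~d = 1010101010101010
  (a | ~d) = 1010101011111111
  (b | (a | ~d)) = 1010111111111111
  (c | (b | (a | ~d))) = 1011111111111111
  ((c | (b | (a | ~d))) & d) = 0001010101010101
  ((a | ~c) & ((c | (b | (a | ~d))) & d)) = 0000010001010101
  (c | ((a | ~c) & ((c | (b | (a | ~d))) & d))) = 0011011101110111

(c | ((a | ~c) & ((c | (b | (a | ~d))) & d)))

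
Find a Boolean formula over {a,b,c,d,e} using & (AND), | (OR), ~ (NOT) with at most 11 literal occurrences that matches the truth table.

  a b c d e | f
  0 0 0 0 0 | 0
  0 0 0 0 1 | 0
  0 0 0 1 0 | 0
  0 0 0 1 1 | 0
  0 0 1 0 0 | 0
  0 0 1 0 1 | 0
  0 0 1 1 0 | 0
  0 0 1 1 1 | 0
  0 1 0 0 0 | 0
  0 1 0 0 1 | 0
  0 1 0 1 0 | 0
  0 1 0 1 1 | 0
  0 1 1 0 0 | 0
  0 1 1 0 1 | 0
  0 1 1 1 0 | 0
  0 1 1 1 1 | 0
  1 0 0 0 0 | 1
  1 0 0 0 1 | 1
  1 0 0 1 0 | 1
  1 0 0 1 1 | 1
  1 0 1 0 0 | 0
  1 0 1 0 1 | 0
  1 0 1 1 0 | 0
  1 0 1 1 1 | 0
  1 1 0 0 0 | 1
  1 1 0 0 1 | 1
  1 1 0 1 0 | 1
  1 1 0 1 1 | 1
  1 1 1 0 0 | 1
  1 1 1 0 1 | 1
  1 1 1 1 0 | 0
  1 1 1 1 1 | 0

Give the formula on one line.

((d | a) & ((~d & (b & (a | ~d))) | (a & ~c)))

  (d | a) = 00110011001100111111111111111111
  ~d = 11001100110011001100110011001100
  (a | ~d) = 11001100110011001111111111111111
  (b & (a | ~d)) = 00000000110011000000000011111111
  (~d & (b & (a | ~d))) = 00000000110011000000000011001100
  ~c = 11110000111100001111000011110000
  (a & ~c) = 00000000000000001111000011110000
  ((~d & (b & (a | ~d))) | (a & ~c)) = 00000000110011001111000011111100
  ((d | a) & ((~d & (b & (a | ~d))) | (a & ~c))) = 00000000000000001111000011111100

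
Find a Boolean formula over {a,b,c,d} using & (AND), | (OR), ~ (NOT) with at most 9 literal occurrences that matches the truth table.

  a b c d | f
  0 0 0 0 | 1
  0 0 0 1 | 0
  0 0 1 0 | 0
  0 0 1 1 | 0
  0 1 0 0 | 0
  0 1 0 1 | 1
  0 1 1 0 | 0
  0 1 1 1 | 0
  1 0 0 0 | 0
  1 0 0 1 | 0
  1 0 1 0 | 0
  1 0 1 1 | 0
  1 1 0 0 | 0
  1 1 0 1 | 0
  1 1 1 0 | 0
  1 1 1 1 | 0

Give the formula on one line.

(~a & ((~c & (d | ~b)) & (b | (((~b & ~a) | c) & ~d))))

  ~a = 1111111100000000
  ~c = 1100110011001100
  ~b = 1111000011110000
  (d | ~b) = 1111010111110101
  (~c & (d | ~b)) = 1100010011000100
  (~b & ~a) = 1111000000000000
  ((~b & ~a) | c) = 1111001100110011
  ~d = 1010101010101010
  (((~b & ~a) | c) & ~d) = 1010001000100010
  (b | (((~b & ~a) | c) & ~d)) = 1010111100101111
  ((~c & (d | ~b)) & (b | (((~b & ~a) | c) & ~d))) = 1000010000000100
  (~a & ((~c & (d | ~b)) & (b | (((~b & ~a) | c) & ~d)))) = 1000010000000000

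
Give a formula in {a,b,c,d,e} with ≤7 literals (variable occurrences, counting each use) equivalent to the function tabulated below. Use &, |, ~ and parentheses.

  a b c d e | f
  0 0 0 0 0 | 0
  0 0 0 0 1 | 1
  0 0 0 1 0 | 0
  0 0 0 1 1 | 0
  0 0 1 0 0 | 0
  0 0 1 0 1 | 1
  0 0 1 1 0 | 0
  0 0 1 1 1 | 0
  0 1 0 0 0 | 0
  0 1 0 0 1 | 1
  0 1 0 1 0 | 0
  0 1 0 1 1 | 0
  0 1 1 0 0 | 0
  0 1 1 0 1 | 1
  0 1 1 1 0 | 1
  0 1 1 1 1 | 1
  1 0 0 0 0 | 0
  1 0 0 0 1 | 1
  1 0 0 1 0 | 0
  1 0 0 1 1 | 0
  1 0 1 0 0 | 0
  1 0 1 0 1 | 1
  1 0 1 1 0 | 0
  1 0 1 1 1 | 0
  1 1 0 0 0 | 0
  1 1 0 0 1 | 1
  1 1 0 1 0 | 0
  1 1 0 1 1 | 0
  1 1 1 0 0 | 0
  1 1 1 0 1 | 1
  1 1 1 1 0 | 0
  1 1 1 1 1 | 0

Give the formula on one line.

((e | d) & (~d | ((~b | (c & ~a)) & b)))

  (e | d) = 01110111011101110111011101110111
  ~d = 11001100110011001100110011001100
  ~b = 11111111000000001111111100000000
  ~a = 11111111111111110000000000000000
  (c & ~a) = 00001111000011110000000000000000
  (~b | (c & ~a)) = 11111111000011111111111100000000
  ((~b | (c & ~a)) & b) = 00000000000011110000000000000000
  (~d | ((~b | (c & ~a)) & b)) = 11001100110011111100110011001100
  ((e | d) & (~d | ((~b | (c & ~a)) & b))) = 01000100010001110100010001000100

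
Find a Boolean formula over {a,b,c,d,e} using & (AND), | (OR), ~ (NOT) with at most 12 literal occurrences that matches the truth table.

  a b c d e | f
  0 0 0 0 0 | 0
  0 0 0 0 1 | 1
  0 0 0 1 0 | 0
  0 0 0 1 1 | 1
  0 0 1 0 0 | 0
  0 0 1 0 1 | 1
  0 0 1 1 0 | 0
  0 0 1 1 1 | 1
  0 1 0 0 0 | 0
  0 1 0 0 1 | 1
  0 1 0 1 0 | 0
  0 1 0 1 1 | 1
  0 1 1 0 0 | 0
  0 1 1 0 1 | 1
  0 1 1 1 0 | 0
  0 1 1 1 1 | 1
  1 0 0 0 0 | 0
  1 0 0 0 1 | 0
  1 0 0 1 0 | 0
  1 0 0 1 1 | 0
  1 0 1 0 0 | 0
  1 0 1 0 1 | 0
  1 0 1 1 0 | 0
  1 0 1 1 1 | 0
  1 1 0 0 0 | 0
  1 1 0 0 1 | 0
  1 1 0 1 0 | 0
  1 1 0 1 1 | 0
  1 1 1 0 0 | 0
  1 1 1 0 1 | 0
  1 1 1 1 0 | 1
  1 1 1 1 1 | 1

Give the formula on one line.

  ~b = 11111111000000001111111100000000
  (c | ~b) = 11111111000011111111111100001111
  (d & a) = 00000000000000000011001100110011
  ((c | ~b) & (d & a)) = 00000000000000000011001100000011
  (b & ((c | ~b) & (d & a))) = 00000000000000000000000000000011
  ~c = 11110000111100001111000011110000
  (a & ~c) = 00000000000000001111000011110000
  (e | (a & ~c)) = 01010101010101011111010111110101
  ~a = 11111111111111110000000000000000
  ((e | (a & ~c)) & ~a) = 01010101010101010000000000000000
  ((b & ((c | ~b) & (d & a))) | ((e | (a & ~c)) & ~a)) = 01010101010101010000000000000011

((b & ((c | ~b) & (d & a))) | ((e | (a & ~c)) & ~a))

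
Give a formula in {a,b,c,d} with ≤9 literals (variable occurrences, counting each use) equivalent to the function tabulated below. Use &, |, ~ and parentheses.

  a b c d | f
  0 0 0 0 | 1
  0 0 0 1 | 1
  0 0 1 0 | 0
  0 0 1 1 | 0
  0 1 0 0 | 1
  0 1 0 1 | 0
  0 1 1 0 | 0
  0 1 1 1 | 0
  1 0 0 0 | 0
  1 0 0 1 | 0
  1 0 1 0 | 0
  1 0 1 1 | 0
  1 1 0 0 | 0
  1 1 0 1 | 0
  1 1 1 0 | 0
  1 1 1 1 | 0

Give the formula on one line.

((~a & ~c) & ((~b | ~d) | (c & a)))

  ~a = 1111111100000000
  ~c = 1100110011001100
  (~a & ~c) = 1100110000000000
  ~b = 1111000011110000
  ~d = 1010101010101010
  (~b | ~d) = 1111101011111010
  (c & a) = 0000000000110011
  ((~b | ~d) | (c & a)) = 1111101011111011
  ((~a & ~c) & ((~b | ~d) | (c & a))) = 1100100000000000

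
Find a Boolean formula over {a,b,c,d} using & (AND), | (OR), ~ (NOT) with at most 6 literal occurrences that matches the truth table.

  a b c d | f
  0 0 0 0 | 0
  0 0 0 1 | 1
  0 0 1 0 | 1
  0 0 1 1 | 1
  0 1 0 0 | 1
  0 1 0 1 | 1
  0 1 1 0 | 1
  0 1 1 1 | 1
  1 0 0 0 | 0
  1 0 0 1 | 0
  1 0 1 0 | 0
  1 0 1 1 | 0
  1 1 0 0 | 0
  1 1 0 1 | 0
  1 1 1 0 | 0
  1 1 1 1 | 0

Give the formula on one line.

(~a & (b | (d | ((~b | d) & c))))

  ~a = 1111111100000000
  ~b = 1111000011110000
  (~b | d) = 1111010111110101
  ((~b | d) & c) = 0011000100110001
  (d | ((~b | d) & c)) = 0111010101110101
  (b | (d | ((~b | d) & c))) = 0111111101111111
  (~a & (b | (d | ((~b | d) & c)))) = 0111111100000000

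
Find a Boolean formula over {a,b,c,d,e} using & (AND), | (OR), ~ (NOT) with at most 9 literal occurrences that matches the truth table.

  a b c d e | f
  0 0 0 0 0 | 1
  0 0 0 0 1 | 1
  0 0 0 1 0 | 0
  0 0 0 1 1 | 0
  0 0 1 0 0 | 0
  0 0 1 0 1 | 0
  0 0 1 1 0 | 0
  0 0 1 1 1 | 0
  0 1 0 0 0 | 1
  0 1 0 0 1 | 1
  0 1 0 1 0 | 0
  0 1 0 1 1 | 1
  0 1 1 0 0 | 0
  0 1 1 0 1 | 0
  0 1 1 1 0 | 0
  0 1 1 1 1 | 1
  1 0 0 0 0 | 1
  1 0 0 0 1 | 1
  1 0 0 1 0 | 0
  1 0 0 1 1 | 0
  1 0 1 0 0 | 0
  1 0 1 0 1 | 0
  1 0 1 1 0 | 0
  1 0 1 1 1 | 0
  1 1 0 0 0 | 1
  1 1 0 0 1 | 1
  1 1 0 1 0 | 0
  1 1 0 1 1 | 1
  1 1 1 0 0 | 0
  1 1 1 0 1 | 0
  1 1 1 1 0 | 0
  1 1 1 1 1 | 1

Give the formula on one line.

  ~d = 11001100110011001100110011001100
  (a & b) = 00000000000000000000000011111111
  (b & d) = 00000000001100110000000000110011
  ((a & b) | (b & d)) = 00000000001100110000000011111111
  (e & ((a & b) | (b & d))) = 00000000000100010000000001010101
  (~d | (e & ((a & b) | (b & d)))) = 11001100110111011100110011011101
  ~c = 11110000111100001111000011110000
  (~c | d) = 11110011111100111111001111110011
  ((~d | (e & ((a & b) | (b & d)))) & (~c | d)) = 11000000110100011100000011010001

((~d | (e & ((a & b) | (b & d)))) & (~c | d))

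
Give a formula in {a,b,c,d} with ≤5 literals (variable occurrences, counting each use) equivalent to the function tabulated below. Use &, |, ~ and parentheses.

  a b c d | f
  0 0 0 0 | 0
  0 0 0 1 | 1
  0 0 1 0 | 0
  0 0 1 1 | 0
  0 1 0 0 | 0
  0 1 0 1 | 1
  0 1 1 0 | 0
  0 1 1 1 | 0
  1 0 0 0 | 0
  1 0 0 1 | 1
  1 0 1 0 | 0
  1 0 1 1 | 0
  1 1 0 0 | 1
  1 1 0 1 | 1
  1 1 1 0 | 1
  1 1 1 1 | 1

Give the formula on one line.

  (b & a) = 0000000000001111
  ~c = 1100110011001100
  (d & ~c) = 0100010001000100
  ((b & a) | (d & ~c)) = 0100010001001111

((b & a) | (d & ~c))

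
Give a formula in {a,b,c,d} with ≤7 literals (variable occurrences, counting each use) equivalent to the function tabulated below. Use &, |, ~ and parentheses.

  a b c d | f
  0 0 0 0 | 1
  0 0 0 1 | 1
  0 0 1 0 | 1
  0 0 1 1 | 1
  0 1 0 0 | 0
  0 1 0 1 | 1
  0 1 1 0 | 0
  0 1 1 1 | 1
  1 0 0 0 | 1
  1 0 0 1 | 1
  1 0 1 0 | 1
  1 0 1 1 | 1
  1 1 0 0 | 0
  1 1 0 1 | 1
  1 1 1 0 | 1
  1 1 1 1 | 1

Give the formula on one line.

((d | (c & a)) | ~b)

  (c & a) = 0000000000110011
  (d | (c & a)) = 0101010101110111
  ~b = 1111000011110000
  ((d | (c & a)) | ~b) = 1111010111110111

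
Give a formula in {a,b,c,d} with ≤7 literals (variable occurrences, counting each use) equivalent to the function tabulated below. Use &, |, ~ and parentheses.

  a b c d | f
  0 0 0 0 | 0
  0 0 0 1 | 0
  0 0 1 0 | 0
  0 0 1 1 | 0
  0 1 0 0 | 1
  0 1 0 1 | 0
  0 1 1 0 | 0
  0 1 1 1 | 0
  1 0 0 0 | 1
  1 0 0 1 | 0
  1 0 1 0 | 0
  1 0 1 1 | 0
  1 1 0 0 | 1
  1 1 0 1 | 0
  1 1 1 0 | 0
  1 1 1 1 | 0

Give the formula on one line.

((b | a) & (~d & ~c))

  (b | a) = 0000111111111111
  ~d = 1010101010101010
  ~c = 1100110011001100
  (~d & ~c) = 1000100010001000
  ((b | a) & (~d & ~c)) = 0000100010001000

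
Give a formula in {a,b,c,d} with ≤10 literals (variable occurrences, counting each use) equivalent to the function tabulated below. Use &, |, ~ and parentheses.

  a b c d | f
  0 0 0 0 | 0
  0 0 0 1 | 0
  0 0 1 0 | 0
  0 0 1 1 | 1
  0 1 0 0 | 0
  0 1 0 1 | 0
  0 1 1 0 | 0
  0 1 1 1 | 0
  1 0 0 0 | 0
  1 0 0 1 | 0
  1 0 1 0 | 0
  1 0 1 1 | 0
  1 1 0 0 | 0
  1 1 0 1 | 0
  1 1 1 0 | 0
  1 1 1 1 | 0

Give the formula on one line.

(((d & c) & (((~a | b) & c) | ~c)) & ((~b & c) | ~d))

  (d & c) = 0001000100010001
  ~a = 1111111100000000
  (~a | b) = 1111111100001111
  ((~a | b) & c) = 0011001100000011
  ~c = 1100110011001100
  (((~a | b) & c) | ~c) = 1111111111001111
  ((d & c) & (((~a | b) & c) | ~c)) = 0001000100000001
  ~b = 1111000011110000
  (~b & c) = 0011000000110000
  ~d = 1010101010101010
  ((~b & c) | ~d) = 1011101010111010
  (((d & c) & (((~a | b) & c) | ~c)) & ((~b & c) | ~d)) = 0001000000000000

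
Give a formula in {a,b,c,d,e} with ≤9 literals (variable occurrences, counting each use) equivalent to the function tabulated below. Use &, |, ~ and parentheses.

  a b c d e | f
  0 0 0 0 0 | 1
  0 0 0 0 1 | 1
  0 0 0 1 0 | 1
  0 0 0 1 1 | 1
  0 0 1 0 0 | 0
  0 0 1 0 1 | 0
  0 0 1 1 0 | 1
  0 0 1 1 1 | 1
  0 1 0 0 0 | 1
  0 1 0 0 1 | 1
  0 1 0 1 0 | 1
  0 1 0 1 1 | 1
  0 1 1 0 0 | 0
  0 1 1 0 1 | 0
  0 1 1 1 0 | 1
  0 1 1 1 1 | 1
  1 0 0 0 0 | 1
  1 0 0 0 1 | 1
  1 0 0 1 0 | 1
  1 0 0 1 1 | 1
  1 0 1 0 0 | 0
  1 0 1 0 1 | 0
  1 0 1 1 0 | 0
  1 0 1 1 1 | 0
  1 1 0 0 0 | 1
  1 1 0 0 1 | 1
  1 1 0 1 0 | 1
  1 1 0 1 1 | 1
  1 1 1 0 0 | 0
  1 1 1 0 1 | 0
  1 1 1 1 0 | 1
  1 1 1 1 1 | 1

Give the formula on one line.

((((~c & b) | c) & ((b | ~a) & d)) | ~c)

  ~c = 11110000111100001111000011110000
  (~c & b) = 00000000111100000000000011110000
  ((~c & b) | c) = 00001111111111110000111111111111
  ~a = 11111111111111110000000000000000
  (b | ~a) = 11111111111111110000000011111111
  ((b | ~a) & d) = 00110011001100110000000000110011
  (((~c & b) | c) & ((b | ~a) & d)) = 00000011001100110000000000110011
  ((((~c & b) | c) & ((b | ~a) & d)) | ~c) = 11110011111100111111000011110011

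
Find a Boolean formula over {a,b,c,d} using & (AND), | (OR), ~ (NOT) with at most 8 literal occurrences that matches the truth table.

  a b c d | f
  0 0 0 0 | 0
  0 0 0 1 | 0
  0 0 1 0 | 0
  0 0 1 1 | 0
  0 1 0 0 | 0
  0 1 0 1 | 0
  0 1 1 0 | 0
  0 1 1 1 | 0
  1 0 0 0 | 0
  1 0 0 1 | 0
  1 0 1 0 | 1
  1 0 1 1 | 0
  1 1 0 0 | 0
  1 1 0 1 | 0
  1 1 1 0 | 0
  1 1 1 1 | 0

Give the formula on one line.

((~b & (c & a)) & (c & ~d))

  ~b = 1111000011110000
  (c & a) = 0000000000110011
  (~b & (c & a)) = 0000000000110000
  ~d = 1010101010101010
  (c & ~d) = 0010001000100010
  ((~b & (c & a)) & (c & ~d)) = 0000000000100000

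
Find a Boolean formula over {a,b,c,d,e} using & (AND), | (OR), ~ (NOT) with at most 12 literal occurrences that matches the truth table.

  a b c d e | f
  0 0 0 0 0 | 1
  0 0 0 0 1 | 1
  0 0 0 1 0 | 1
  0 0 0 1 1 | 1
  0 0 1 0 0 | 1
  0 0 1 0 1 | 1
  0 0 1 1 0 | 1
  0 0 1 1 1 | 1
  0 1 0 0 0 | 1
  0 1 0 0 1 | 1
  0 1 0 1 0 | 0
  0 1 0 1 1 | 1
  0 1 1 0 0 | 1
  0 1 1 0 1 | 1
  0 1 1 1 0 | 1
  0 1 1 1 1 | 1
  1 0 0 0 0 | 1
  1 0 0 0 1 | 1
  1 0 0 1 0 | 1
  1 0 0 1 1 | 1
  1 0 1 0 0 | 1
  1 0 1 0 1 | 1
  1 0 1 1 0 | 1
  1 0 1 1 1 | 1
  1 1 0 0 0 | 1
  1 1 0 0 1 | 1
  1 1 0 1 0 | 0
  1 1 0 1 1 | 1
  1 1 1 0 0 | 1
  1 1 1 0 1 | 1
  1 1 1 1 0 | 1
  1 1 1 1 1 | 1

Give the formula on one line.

  ~d = 11001100110011001100110011001100
  ~b = 11111111000000001111111100000000
  (~d | ~b) = 11111111110011001111111111001100
  ((~d | ~b) & e) = 01010101010001000101010101000100
  (b & ((~d | ~b) & e)) = 00000000010001000000000001000100
  ~c = 11110000111100001111000011110000
  (~b & ~c) = 11110000000000001111000000000000
  ((b & ((~d | ~b) & e)) | (~b & ~c)) = 11110000010001001111000001000100
  (c | e) = 01011111010111110101111101011111
  (~d | (c | e)) = 11011111110111111101111111011111
  (((b & ((~d | ~b) & e)) | (~b & ~c)) | (~d | (c | e))) = 11111111110111111111111111011111

(((b & ((~d | ~b) & e)) | (~b & ~c)) | (~d | (c | e)))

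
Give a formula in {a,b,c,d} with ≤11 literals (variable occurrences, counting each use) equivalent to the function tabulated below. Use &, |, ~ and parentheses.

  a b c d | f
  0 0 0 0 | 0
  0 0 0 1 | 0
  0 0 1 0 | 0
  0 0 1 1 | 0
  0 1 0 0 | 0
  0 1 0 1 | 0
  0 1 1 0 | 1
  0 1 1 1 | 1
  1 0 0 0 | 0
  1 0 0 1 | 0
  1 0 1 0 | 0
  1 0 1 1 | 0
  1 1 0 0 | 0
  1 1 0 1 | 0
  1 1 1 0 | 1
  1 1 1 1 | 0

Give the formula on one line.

(((a & (c & (~d | ~b))) | (~a & b)) & (b & c))

  ~d = 1010101010101010
  ~b = 1111000011110000
  (~d | ~b) = 1111101011111010
  (c & (~d | ~b)) = 0011001000110010
  (a & (c & (~d | ~b))) = 0000000000110010
  ~a = 1111111100000000
  (~a & b) = 0000111100000000
  ((a & (c & (~d | ~b))) | (~a & b)) = 0000111100110010
  (b & c) = 0000001100000011
  (((a & (c & (~d | ~b))) | (~a & b)) & (b & c)) = 0000001100000010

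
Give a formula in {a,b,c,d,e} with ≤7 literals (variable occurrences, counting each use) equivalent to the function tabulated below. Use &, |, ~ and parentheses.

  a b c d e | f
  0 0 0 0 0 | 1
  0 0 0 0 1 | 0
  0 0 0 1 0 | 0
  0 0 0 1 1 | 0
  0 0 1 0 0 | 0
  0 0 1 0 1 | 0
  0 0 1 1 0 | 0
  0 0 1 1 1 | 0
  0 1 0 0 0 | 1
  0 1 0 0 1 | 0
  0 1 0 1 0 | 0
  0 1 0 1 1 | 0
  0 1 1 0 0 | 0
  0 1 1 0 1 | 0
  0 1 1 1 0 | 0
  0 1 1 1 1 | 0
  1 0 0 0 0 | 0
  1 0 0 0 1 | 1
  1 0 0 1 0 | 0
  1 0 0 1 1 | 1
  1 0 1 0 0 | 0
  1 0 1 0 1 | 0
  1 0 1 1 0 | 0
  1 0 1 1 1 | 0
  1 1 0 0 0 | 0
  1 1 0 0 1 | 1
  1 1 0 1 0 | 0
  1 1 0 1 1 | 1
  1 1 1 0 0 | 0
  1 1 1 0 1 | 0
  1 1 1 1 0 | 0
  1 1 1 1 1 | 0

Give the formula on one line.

(((~e | a) & ~c) & (e | (~a & (~d | e))))

  ~e = 10101010101010101010101010101010
  (~e | a) = 10101010101010101111111111111111
  ~c = 11110000111100001111000011110000
  ((~e | a) & ~c) = 10100000101000001111000011110000
  ~a = 11111111111111110000000000000000
  ~d = 11001100110011001100110011001100
  (~d | e) = 11011101110111011101110111011101
  (~a & (~d | e)) = 11011101110111010000000000000000
  (e | (~a & (~d | e))) = 11011101110111010101010101010101
  (((~e | a) & ~c) & (e | (~a & (~d | e)))) = 10000000100000000101000001010000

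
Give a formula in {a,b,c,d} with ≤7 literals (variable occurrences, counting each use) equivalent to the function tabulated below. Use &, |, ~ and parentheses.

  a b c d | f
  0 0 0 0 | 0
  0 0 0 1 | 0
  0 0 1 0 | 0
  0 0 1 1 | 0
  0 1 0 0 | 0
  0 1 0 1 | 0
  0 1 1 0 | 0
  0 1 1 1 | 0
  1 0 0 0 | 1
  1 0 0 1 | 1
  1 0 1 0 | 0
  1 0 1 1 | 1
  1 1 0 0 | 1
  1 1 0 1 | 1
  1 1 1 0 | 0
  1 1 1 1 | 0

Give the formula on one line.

  ~a = 1111111100000000
  (b & ~a) = 0000111100000000
  ~c = 1100110011001100
  ~b = 1111000011110000
  (~c | ~b) = 1111110011111100
  (d | ~c) = 1101110111011101
  ((~c | ~b) & (d | ~c)) = 1101110011011100
  ((b & ~a) | ((~c | ~b) & (d | ~c))) = 1101111111011100
  (a & ((b & ~a) | ((~c | ~b) & (d | ~c)))) = 0000000011011100

(a & ((b & ~a) | ((~c | ~b) & (d | ~c))))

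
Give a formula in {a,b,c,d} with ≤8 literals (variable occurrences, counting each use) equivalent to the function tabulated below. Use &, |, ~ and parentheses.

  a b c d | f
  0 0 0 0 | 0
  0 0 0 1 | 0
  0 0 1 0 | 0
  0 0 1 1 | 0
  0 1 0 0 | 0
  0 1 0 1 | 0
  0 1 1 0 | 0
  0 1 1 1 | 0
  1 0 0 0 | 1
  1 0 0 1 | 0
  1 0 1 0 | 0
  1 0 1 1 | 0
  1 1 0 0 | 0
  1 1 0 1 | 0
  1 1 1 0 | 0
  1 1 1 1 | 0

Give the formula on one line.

((((a & b) | (~d & ~c)) & (a | d)) & (~a | ~b))

  (a & b) = 0000000000001111
  ~d = 1010101010101010
  ~c = 1100110011001100
  (~d & ~c) = 1000100010001000
  ((a & b) | (~d & ~c)) = 1000100010001111
  (a | d) = 0101010111111111
  (((a & b) | (~d & ~c)) & (a | d)) = 0000000010001111
  ~a = 1111111100000000
  ~b = 1111000011110000
  (~a | ~b) = 1111111111110000
  ((((a & b) | (~d & ~c)) & (a | d)) & (~a | ~b)) = 0000000010000000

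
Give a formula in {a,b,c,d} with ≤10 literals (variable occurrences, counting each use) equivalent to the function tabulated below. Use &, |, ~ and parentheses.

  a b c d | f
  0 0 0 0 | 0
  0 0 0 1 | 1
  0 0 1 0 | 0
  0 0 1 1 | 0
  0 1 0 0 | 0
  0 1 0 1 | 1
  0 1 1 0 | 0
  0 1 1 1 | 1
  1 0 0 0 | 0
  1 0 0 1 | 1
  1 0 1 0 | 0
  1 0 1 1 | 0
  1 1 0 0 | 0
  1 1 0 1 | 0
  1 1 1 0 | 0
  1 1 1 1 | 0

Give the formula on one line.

  ~d = 1010101010101010
  ~c = 1100110011001100
  (b | ~c) = 1100111111001111
  (~d | (b | ~c)) = 1110111111101111
  ((~d | (b | ~c)) & d) = 0100010101000101
  ~b = 1111000011110000
  ~a = 1111111100000000
  (d & ~a) = 0101010100000000
  (~b | (d & ~a)) = 1111010111110000
  (d & (~b | (d & ~a))) = 0101010101010000
  (((~d | (b | ~c)) & d) & (d & (~b | (d & ~a)))) = 0100010101000000

(((~d | (b | ~c)) & d) & (d & (~b | (d & ~a))))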